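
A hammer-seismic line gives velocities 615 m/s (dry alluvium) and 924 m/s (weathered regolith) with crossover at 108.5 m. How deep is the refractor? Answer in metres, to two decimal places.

24.31 m

x_cross = 2h·√((V₂+V₁)/(V₂−V₁)) → h = x_cross / (2·√((V₂+V₁)/(V₂−V₁))).
√((V₂+V₁)/(V₂−V₁)) = √((924+615)/(924−615)) = 2.2317.
h = 108.5 / (2·2.2317) = 24.31 m.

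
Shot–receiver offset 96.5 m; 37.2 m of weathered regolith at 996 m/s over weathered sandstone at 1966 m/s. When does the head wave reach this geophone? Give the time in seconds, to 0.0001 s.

θ_c = arcsin(V₁/V₂) = arcsin(996/1966) = 30.44°, cos θ_c = 0.8622.
Intercept time tᵢ = 2h cos θ_c / V₁ = 2·37.2·0.8622/996 = 0.06440 s.
t = x/V₂ + tᵢ = 96.5/1966 + 0.06440 = 0.11349 s.

0.1135 s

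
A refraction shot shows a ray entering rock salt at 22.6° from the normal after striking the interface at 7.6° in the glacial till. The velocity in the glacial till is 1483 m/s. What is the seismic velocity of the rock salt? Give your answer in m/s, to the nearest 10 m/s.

Snell's law: sin 7.6°/V₁ = sin 22.6°/V₂.
V₂ = V₁·sin 22.6°/sin 7.6° = 1483 × 2.9057 = 4309.13 m/s.

4310 m/s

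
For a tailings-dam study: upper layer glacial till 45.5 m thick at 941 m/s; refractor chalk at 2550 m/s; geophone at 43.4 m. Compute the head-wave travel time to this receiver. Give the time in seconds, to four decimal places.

0.1069 s

θ_c = arcsin(V₁/V₂) = arcsin(941/2550) = 21.66°, cos θ_c = 0.9294.
Intercept time tᵢ = 2h cos θ_c / V₁ = 2·45.5·0.9294/941 = 0.08988 s.
t = x/V₂ + tᵢ = 43.4/2550 + 0.08988 = 0.10690 s.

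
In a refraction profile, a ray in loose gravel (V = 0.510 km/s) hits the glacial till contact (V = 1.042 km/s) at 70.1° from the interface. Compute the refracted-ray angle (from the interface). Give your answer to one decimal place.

45.9°

Angle from the normal: 90° − 70.1° = 19.9°.
sin θ₁/V₁ = sin θ₂/V₂ ⇒ sin θ₂ = 1.042·sin 19.9°/0.510 = 1.042·0.3404/0.510 = 0.6954.
θ₂ = arcsin 0.6954 = 44.06° from the normal.
From the interface: 90° − 44.06° = 45.94°.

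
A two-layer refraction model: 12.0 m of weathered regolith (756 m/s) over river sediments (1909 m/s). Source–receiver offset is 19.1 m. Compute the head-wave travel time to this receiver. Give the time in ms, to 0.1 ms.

39.2 ms

t = x/V₂ + 2h·√(V₂²−V₁²)/(V₁V₂).
√(V₂²−V₁²) = √(1909²−756²) = 1752.9 m/s; delay term = 2·12.0·1752.9/(756·1909) = 0.02915 s.
t = 19.1/1909 + 0.02915 = 0.03916 s.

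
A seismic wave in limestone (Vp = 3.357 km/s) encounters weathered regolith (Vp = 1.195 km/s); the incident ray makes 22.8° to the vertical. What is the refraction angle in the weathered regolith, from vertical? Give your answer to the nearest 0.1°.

7.9°

sin θ₁/V₁ = sin θ₂/V₂ ⇒ sin θ₂ = 1.195·sin 22.8°/3.357 = 1.195·0.3875/3.357 = 0.1379.
θ₂ = arcsin 0.1379 = 7.93° from the normal.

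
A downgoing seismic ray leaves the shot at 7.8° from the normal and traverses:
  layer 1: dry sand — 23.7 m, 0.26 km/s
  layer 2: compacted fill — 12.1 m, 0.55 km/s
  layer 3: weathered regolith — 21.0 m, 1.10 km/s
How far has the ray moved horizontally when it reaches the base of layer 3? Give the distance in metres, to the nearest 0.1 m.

21.6 m

p = sin θ₁/V₁ = sin 7.8°/0.26 = 5.2198e-01 s/km is conserved through the stack.
Layer 1: θ = 7.80°; offset = 23.7·tan 7.80° = 3.246 m.
Layer 2: sin θ = p·0.55 = 0.2871 → θ = 16.68°; offset = 12.1·tan 16.68° = 3.626 m.
Layer 3: sin θ = p·1.10 = 0.5742 → θ = 35.04°; offset = 21.0·tan 35.04° = 14.727 m.
Σ offsets = 21.600 m.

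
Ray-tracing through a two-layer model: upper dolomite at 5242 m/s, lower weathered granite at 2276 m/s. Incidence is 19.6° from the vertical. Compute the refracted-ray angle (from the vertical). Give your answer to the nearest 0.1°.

8.4°

sin θ₁/V₁ = sin θ₂/V₂ ⇒ sin θ₂ = 2276·sin 19.6°/5242 = 2276·0.3355/5242 = 0.1456.
θ₂ = arcsin 0.1456 = 8.37° from the normal.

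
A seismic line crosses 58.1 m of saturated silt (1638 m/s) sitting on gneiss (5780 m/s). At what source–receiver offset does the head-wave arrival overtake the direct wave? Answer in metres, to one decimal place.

155.5 m

x_cross = 2h·√((V₂+V₁)/(V₂−V₁)).
(V₂+V₁)/(V₂−V₁) = (5780+1638)/(5780−1638) = 1.7909; √ = 1.3383.
x_cross = 2·58.1·1.3383 = 155.51 m.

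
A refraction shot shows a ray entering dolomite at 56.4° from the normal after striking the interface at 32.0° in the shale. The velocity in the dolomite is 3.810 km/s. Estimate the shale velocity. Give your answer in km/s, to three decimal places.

2.424 km/s

Snell's law: sin 32.0°/V₁ = sin 56.4°/V₂.
V₁ = V₂·sin 32.0°/sin 56.4° = 3.810 × 0.6362 = 2.424 km/s.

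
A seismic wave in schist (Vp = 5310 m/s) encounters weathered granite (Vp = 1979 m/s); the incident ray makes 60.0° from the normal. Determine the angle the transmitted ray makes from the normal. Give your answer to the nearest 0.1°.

18.8°

Snell's law: sin θ₂ = (V₂/V₁)·sin θ₁ = (1979/5310)·sin 60.0° = 0.3228.
θ₂ = sin⁻¹(0.3228) = 18.83° (from vertical).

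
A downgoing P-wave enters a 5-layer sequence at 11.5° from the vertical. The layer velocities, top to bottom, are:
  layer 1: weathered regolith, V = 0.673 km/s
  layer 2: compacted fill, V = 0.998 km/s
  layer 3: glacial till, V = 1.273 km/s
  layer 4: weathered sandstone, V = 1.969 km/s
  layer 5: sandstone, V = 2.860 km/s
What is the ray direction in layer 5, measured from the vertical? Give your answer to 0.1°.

Snell's law across each interface conserves sin θ / V, so sin θ_5 = V_5·sin θ₁/V₁.
sin θ_5 = 2.860 × sin 11.5° / 0.673 = 0.8472.
θ_5 = 57.91° from the vertical.

57.9°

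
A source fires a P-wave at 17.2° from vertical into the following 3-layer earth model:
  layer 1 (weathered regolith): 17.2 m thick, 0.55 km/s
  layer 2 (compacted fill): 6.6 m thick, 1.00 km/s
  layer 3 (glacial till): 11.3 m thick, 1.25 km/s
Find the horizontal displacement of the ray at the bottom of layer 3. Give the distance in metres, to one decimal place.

Apply Snell's law at each interface; in layer i the horizontal offset is hᵢ·tan θᵢ.
Layer 1: θ = 17.20°; offset = 17.2·tan 17.20° = 5.324 m.
Layer 2: sin θ = 1.00·sin 17.2°/0.55 = 0.5377, θ = 32.52°; offset = 6.6·tan 32.52° = 4.209 m.
Layer 3: sin θ = 1.25·sin 17.2°/0.55 = 0.6721, θ = 42.23°; offset = 11.3·tan 42.23° = 10.256 m.
Total horizontal offset = 19.789 m.

19.8 m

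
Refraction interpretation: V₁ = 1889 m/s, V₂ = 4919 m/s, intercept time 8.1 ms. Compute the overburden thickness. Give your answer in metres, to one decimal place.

h = tᵢ·V₁·V₂ / (2·√(V₂²−V₁²)).
√(V₂²−V₁²) = √(4919² − 1889²) = 4541.8 m/s.
h = 0.0081 s × 1889 × 4919 / (2 × 4541.8) = 8.29 m.

8.3 m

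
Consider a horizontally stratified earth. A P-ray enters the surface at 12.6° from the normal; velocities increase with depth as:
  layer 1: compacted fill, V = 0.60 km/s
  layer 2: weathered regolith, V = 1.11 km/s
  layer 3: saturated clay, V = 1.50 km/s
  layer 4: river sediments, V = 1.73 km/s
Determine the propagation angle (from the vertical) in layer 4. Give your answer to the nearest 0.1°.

39.0°

Ray parameter p = sin 12.6° / 0.60 = 3.6357e-01 s/km.
sin θ_4 = p·V_4 = 3.6357e-01 × 1.73 = 0.6290.
θ_4 = 38.97° from the vertical.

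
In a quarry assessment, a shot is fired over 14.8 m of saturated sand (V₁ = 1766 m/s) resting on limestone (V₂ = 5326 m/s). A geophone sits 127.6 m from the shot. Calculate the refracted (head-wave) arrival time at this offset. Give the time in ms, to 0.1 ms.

t = x/V₂ + 2h·√(V₂²−V₁²)/(V₁V₂).
√(V₂²−V₁²) = √(5326²−1766²) = 5024.7 m/s; delay term = 2·14.8·5024.7/(1766·5326) = 0.01581 s.
t = 127.6/5326 + 0.01581 = 0.03977 s.

39.8 ms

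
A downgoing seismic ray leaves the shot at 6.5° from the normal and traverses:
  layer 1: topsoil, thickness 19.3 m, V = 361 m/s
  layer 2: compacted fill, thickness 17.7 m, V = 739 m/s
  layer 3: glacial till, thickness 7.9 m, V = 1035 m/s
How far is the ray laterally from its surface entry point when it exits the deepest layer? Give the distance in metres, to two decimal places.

Apply Snell's law at each interface; in layer i the horizontal offset is hᵢ·tan θᵢ.
Layer 1: θ = 6.50°; offset = 19.3·tan 6.50° = 2.1990 m.
Layer 2: sin θ = 739·sin 6.5°/361 = 0.2317, θ = 13.40°; offset = 17.7·tan 13.40° = 4.2165 m.
Layer 3: sin θ = 1035·sin 6.5°/361 = 0.3246, θ = 18.94°; offset = 7.9·tan 18.94° = 2.7107 m.
Σ offsets = 9.1262 m.

9.13 m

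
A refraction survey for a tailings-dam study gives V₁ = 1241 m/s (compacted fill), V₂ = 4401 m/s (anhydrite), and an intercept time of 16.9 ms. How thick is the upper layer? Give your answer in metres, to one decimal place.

10.9 m

h = tᵢ·V₁·V₂ / (2·√(V₂²−V₁²)).
√(V₂²−V₁²) = √(4401² − 1241²) = 4222.4 m/s.
h = 0.0169 s × 1241 × 4401 / (2 × 4222.4) = 10.93 m.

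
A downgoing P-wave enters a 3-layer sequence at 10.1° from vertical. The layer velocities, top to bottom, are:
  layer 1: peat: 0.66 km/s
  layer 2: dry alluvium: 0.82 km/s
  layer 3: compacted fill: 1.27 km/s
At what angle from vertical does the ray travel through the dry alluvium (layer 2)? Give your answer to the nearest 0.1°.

12.6°

Snell's law across each interface conserves sin θ / V, so sin θ_2 = V_2·sin θ₁/V₁.
sin θ_2 = 0.82 × sin 10.1° / 0.66 = 0.2179.
θ_2 = 12.58° from the vertical.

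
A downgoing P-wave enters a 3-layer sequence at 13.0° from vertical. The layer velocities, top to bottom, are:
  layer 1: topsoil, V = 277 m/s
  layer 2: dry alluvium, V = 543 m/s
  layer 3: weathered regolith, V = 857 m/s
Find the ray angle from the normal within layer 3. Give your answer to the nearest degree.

Snell's law across each interface conserves sin θ / V, so sin θ_3 = V_3·sin θ₁/V₁.
sin θ_3 = 857 × sin 13.0° / 277 = 0.6960.
θ_3 = arcsin 0.6960 = 44.10°.

44°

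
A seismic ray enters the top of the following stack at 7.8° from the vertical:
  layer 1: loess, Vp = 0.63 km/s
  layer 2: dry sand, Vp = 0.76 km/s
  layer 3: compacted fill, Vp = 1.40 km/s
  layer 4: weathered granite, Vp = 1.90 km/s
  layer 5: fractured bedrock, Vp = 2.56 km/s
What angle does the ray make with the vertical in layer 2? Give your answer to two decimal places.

9.42°

Ray parameter p = sin 7.8° / 0.63 = 2.1542e-01 s/km.
sin θ_2 = p·V_2 = 2.1542e-01 × 0.76 = 0.1637.
θ_2 = 9.42° from the vertical.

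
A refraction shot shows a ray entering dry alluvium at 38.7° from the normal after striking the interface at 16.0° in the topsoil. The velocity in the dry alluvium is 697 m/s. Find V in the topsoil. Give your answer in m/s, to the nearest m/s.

307 m/s

Snell's law: sin 16.0°/V₁ = sin 38.7°/V₂.
V₁ = V₂·sin 16.0°/sin 38.7° = 697 × 0.4408 = 307.27 m/s.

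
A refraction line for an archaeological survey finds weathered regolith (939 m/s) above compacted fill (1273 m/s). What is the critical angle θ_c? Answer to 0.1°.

47.5°

Critical incidence: sin θ_c = V₁/V₂ = 939/1273 = 0.7376.
θ_c = arcsin 0.7376 = 47.53°.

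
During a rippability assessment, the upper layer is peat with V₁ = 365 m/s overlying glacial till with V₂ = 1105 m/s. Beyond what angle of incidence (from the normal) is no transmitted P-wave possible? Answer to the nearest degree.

19°

At critical incidence the refracted ray runs along the interface (θ₂ = 90°), so sin θ_c = V₁/V₂.
θ_c = arcsin(365/1105) = arcsin 0.3303 = 19.29°.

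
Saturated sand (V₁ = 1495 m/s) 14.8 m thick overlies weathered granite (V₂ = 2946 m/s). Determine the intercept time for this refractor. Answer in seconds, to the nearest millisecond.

θ_c = arcsin(V₁/V₂) = arcsin(1495/2946) = 30.50°; cos θ_c = 0.8617.
tᵢ = 2h·cos θ_c / V₁ = 2·14.8·0.8617 / 1495 = 0.01706 s.

0.017 s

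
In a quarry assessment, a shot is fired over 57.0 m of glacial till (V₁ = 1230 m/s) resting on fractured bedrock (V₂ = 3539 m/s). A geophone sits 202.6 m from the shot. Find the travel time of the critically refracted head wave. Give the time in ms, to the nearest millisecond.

144 ms

t = x/V₂ + 2h·√(V₂²−V₁²)/(V₁V₂).
√(V₂²−V₁²) = √(3539²−1230²) = 3318.4 m/s; delay term = 2·57.0·3318.4/(1230·3539) = 0.08691 s.
t = 202.6/3539 + 0.08691 = 0.14415 s.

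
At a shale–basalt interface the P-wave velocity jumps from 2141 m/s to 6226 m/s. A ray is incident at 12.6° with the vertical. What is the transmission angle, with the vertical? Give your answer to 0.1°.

39.4°

Snell's law: sin θ₂ = (V₂/V₁)·sin θ₁ = (6226/2141)·sin 12.6° = 0.6344.
θ₂ = sin⁻¹(0.6344) = 39.37° (from vertical).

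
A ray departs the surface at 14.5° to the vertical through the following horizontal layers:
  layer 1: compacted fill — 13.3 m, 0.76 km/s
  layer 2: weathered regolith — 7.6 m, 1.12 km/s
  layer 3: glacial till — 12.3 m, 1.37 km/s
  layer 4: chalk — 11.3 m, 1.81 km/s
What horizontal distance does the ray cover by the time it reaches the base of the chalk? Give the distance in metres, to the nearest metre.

21 m

Apply Snell's law at each interface; in layer i the horizontal offset is hᵢ·tan θᵢ.
Layer 1: θ = 14.50°; offset = 13.3·tan 14.50° = 3.440 m.
Layer 2: sin θ = 1.12·sin 14.5°/0.76 = 0.3690, θ = 21.65°; offset = 7.6·tan 21.65° = 3.017 m.
Layer 3: sin θ = 1.37·sin 14.5°/0.76 = 0.4513, θ = 26.83°; offset = 12.3·tan 26.83° = 6.221 m.
Layer 4: sin θ = 1.81·sin 14.5°/0.76 = 0.5963, θ = 36.61°; offset = 11.3·tan 36.61° = 8.394 m.
Σ offsets = 21.072 m.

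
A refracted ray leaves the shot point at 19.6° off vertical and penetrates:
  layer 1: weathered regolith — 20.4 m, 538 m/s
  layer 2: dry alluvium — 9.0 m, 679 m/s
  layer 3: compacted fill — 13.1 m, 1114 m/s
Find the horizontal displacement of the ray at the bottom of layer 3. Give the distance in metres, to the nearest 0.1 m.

24.1 m

p = sin θ₁/V₁ = sin 19.6°/538 = 6.2352e-04 s/m is conserved through the stack.
Layer 1: θ = 19.60°; offset = 20.4·tan 19.60° = 7.264 m.
Layer 2: sin θ = p·679 = 0.4234 → θ = 25.05°; offset = 9.0·tan 25.05° = 4.206 m.
Layer 3: sin θ = p·1114 = 0.6946 → θ = 44.00°; offset = 13.1·tan 44.00° = 12.648 m.
Total horizontal offset = 24.118 m.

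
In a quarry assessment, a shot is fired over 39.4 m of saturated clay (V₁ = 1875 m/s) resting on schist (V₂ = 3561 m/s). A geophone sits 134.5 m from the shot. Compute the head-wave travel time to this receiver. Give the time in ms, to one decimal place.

73.5 ms

t = x/V₂ + 2h·√(V₂²−V₁²)/(V₁V₂).
√(V₂²−V₁²) = √(3561²−1875²) = 3027.4 m/s; delay term = 2·39.4·3027.4/(1875·3561) = 0.03573 s.
t = 134.5/3561 + 0.03573 = 0.07350 s.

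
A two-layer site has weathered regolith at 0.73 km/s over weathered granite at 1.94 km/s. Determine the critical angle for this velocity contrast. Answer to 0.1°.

22.1°

At critical incidence the refracted ray runs along the interface (θ₂ = 90°), so sin θ_c = V₁/V₂.
θ_c = arcsin(0.73/1.94) = arcsin 0.3763 = 22.10°.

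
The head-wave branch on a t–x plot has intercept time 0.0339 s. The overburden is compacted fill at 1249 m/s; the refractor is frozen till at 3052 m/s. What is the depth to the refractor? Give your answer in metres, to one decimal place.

θ_c = arcsin(1249/3052) = 24.16°; cos θ_c = 0.9124.
tᵢ = 2h cos θ_c/V₁ ⇒ h = tᵢ·V₁/(2 cos θ_c) = 0.0339·1249/(2·0.9124) = 23.20 m.

23.2 m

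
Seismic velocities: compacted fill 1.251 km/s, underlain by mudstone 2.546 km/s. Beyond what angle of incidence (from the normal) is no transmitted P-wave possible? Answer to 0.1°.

Critical incidence: sin θ_c = V₁/V₂ = 1.251/2.546 = 0.4914.
θ_c = arcsin 0.4914 = 29.43°.

29.4°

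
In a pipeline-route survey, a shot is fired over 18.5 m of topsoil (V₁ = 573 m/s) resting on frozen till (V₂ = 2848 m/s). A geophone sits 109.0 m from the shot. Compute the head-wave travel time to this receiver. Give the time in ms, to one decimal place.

101.5 ms

t = x/V₂ + 2h·√(V₂²−V₁²)/(V₁V₂).
√(V₂²−V₁²) = √(2848²−573²) = 2789.8 m/s; delay term = 2·18.5·2789.8/(573·2848) = 0.06325 s.
t = 109.0/2848 + 0.06325 = 0.10152 s.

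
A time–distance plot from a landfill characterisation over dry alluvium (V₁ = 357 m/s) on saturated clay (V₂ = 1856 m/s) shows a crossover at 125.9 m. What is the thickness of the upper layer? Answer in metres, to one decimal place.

51.8 m

h = (x_cross/2)·√((V₂−V₁)/(V₂+V₁)).
(V₂−V₁)/(V₂+V₁) = (1856−357)/(1856+357) = 0.6774; √ = 0.8230.
h = (125.9/2)·0.8230 = 51.81 m.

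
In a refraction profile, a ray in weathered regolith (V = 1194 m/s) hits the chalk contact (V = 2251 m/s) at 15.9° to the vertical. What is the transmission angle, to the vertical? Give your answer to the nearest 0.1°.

31.1°

sin θ₁/V₁ = sin θ₂/V₂ ⇒ sin θ₂ = 2251·sin 15.9°/1194 = 2251·0.2740/1194 = 0.5165.
θ₂ = sin⁻¹(0.5165) = 31.10° (from vertical).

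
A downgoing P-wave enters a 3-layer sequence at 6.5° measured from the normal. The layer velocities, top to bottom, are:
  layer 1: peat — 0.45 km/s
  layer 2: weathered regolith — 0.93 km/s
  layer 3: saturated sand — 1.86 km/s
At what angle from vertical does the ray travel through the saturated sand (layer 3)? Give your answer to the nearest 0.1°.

Snell's law across each interface conserves sin θ / V, so sin θ_3 = V_3·sin θ₁/V₁.
sin θ_3 = 1.86 × sin 6.5° / 0.45 = 0.4679.
θ_3 = arcsin 0.4679 = 27.90°.

27.9°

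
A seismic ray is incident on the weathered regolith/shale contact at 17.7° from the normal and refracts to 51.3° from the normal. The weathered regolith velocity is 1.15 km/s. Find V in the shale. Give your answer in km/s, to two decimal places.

sin 17.7° = 0.3040; sin 51.3° = 0.7804.
V₂ = V₁·(sin θ₂/sin θ₁) = 1.15·(0.7804/0.3040) = 2.95 km/s.

2.95 km/s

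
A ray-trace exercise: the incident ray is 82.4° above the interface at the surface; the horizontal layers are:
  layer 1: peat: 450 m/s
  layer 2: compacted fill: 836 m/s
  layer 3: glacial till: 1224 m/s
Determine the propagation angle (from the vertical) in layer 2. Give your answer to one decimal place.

From the normal: θ₁ = 90° − 82.4° = 7.6°.
Ray parameter p = sin 7.6° / 450 = 2.9390e-04 s/m.
sin θ_2 = p·V_2 = 2.9390e-04 × 836 = 0.2457.
θ_2 = 14.22° from the vertical.

14.2°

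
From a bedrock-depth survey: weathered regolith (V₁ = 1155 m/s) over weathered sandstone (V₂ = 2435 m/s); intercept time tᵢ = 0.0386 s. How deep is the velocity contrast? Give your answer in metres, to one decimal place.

25.3 m

θ_c = arcsin(1155/2435) = 28.32°; cos θ_c = 0.8803.
tᵢ = 2h cos θ_c/V₁ ⇒ h = tᵢ·V₁/(2 cos θ_c) = 0.0386·1155/(2·0.8803) = 25.32 m.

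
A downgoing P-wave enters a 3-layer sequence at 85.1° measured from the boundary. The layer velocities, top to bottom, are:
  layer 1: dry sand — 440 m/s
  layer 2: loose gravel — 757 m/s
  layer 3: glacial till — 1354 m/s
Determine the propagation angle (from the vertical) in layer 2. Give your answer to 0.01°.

From the normal: θ₁ = 90° − 85.1° = 4.9°.
Ray parameter p = sin 4.9° / 440 = 1.9413e-04 s/m.
sin θ_2 = p·V_2 = 1.9413e-04 × 757 = 0.1470.
θ_2 = 8.45° from the vertical.

8.45°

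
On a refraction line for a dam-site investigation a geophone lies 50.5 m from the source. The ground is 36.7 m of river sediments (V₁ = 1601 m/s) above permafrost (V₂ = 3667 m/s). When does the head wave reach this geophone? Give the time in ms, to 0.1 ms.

55.0 ms

t = x/V₂ + 2h·√(V₂²−V₁²)/(V₁V₂).
√(V₂²−V₁²) = √(3667²−1601²) = 3299.0 m/s; delay term = 2·36.7·3299.0/(1601·3667) = 0.04125 s.
t = 50.5/3667 + 0.04125 = 0.05502 s.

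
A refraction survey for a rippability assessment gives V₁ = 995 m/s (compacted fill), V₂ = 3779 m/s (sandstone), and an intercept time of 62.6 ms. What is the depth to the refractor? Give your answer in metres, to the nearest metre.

θ_c = arcsin(995/3779) = 15.27°; cos θ_c = 0.9647.
tᵢ = 2h cos θ_c/V₁ ⇒ h = tᵢ·V₁/(2 cos θ_c) = 0.0626·995/(2·0.9647) = 32.28 m.

32 m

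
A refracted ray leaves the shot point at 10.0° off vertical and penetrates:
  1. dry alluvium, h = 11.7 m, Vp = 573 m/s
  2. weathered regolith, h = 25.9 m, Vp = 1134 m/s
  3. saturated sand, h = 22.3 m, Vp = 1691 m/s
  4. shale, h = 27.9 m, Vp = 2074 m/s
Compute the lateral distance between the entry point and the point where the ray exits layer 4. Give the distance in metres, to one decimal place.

p = sin θ₁/V₁ = sin 10.0°/573 = 3.0305e-04 s/m is conserved through the stack.
Layer 1: θ = 10.00°; offset = 11.7·tan 10.00° = 2.063 m.
Layer 2: sin θ = p·1134 = 0.3437 → θ = 20.10°; offset = 25.9·tan 20.10° = 9.478 m.
Layer 3: sin θ = p·1691 = 0.5125 → θ = 30.83°; offset = 22.3·tan 30.83° = 13.308 m.
Layer 4: sin θ = p·2074 = 0.6285 → θ = 38.94°; offset = 27.9·tan 38.94° = 22.546 m.
Σ offsets = 47.395 m.

47.4 m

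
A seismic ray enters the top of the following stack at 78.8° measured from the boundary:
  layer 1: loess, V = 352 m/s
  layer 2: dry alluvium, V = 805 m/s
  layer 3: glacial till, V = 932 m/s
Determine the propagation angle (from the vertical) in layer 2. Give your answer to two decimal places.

26.37°

From the normal: θ₁ = 90° − 78.8° = 11.2°.
Ray parameter p = sin 11.2° / 352 = 5.5180e-04 s/m.
sin θ_2 = p·V_2 = 5.5180e-04 × 805 = 0.4442.
θ_2 = 26.37° from the vertical.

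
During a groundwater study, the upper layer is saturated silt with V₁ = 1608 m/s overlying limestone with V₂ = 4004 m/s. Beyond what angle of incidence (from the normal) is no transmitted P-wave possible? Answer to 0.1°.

23.7°

At critical incidence the refracted ray runs along the interface (θ₂ = 90°), so sin θ_c = V₁/V₂.
θ_c = arcsin(1608/4004) = arcsin 0.4016 = 23.68°.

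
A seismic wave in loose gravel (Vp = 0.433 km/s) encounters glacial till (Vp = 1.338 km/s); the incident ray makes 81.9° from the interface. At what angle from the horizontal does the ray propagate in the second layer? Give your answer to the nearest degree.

Angle from the normal: 90° − 81.9° = 8.1°.
sin θ₁/V₁ = sin θ₂/V₂ ⇒ sin θ₂ = 1.338·sin 8.1°/0.433 = 1.338·0.1409/0.433 = 0.4354.
θ₂ = sin⁻¹(0.4354) = 25.81° (from vertical).
From the interface: 90° − 25.81° = 64.19°.

64°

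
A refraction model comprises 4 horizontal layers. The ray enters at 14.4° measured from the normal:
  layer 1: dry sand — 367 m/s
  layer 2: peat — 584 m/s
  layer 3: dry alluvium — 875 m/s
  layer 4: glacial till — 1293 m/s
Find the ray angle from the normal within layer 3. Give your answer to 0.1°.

Ray parameter p = sin 14.4° / 367 = 6.7763e-04 s/m.
sin θ_3 = p·V_3 = 6.7763e-04 × 875 = 0.5929.
θ_3 = arcsin 0.5929 = 36.36°.

36.4°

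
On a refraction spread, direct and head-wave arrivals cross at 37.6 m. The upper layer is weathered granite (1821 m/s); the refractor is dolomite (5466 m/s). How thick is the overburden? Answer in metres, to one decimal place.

13.3 m

h = (x_cross/2)·√((V₂−V₁)/(V₂+V₁)).
(V₂−V₁)/(V₂+V₁) = (5466−1821)/(5466+1821) = 0.5002; √ = 0.7073.
h = (37.6/2)·0.7073 = 13.30 m.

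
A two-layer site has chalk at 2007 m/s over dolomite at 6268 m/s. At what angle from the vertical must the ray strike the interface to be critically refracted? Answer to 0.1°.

18.7°

At critical incidence the refracted ray runs along the interface (θ₂ = 90°), so sin θ_c = V₁/V₂.
θ_c = arcsin(2007/6268) = arcsin 0.3202 = 18.67°.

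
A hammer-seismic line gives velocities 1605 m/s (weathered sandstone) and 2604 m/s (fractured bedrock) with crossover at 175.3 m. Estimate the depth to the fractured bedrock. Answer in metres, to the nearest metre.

43 m

x_cross = 2h·√((V₂+V₁)/(V₂−V₁)) → h = x_cross / (2·√((V₂+V₁)/(V₂−V₁))).
√((V₂+V₁)/(V₂−V₁)) = √((2604+1605)/(2604−1605)) = 2.0526.
h = 175.3 / (2·2.0526) = 42.70 m.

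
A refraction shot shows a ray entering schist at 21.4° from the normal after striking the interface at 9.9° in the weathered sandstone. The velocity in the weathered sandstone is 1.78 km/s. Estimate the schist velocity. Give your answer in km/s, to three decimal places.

3.778 km/s

sin 9.9° = 0.1719; sin 21.4° = 0.3649.
V₂ = V₁·(sin θ₂/sin θ₁) = 1.78·(0.3649/0.1719) = 3.778 km/s.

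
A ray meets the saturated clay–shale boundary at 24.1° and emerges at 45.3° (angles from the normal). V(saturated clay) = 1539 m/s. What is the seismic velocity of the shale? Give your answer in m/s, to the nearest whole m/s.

Snell's law: sin 24.1°/V₁ = sin 45.3°/V₂.
V₂ = V₁·sin 45.3°/sin 24.1° = 1539 × 1.7407 = 2679.01 m/s.

2679 m/s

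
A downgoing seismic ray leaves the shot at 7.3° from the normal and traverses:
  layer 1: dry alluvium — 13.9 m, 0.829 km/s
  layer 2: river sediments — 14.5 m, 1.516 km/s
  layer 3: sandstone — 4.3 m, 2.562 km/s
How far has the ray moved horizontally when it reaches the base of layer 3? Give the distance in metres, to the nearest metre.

7 m

p = sin θ₁/V₁ = sin 7.3°/0.829 = 1.5327e-01 s/km is conserved through the stack.
Layer 1: θ = 7.30°; offset = 13.9·tan 7.30° = 1.781 m.
Layer 2: sin θ = p·1.516 = 0.2324 → θ = 13.44°; offset = 14.5·tan 13.44° = 3.464 m.
Layer 3: sin θ = p·2.562 = 0.3927 → θ = 23.12°; offset = 4.3·tan 23.12° = 1.836 m.
Σ offsets = 7.081 m.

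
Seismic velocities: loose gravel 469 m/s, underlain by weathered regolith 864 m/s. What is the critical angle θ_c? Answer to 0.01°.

32.88°

Critical incidence: sin θ_c = V₁/V₂ = 469/864 = 0.5428.
θ_c = arcsin 0.5428 = 32.88°.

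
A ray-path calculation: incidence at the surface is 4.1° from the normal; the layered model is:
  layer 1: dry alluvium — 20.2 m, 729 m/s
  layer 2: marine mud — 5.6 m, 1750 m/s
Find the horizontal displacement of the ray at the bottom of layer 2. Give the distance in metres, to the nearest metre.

2 m

Apply Snell's law at each interface; in layer i the horizontal offset is hᵢ·tan θᵢ.
Layer 1: θ = 4.10°; offset = 20.2·tan 4.10° = 1.448 m.
Layer 2: sin θ = 1750·sin 4.1°/729 = 0.1716, θ = 9.88°; offset = 5.6·tan 9.88° = 0.976 m.
Σ offsets = 2.424 m.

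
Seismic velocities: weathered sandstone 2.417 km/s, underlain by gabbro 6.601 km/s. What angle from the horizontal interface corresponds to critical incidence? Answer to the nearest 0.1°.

68.5°

At critical incidence the refracted ray runs along the interface (θ₂ = 90°), so sin θ_c = V₁/V₂.
θ_c = arcsin(2.417/6.601) = arcsin 0.3662 = 21.48°.
Measured from the interface: 90° − 21.48° = 68.52°.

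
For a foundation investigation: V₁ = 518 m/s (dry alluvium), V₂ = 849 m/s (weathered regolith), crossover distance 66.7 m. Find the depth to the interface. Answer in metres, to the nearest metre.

h = (x_cross/2)·√((V₂−V₁)/(V₂+V₁)).
(V₂−V₁)/(V₂+V₁) = (849−518)/(849+518) = 0.2421; √ = 0.4921.
h = (66.7/2)·0.4921 = 16.41 m.

16 m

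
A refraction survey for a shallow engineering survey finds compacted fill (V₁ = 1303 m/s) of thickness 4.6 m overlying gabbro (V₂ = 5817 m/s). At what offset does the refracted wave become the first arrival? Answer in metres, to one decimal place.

θ_c = arcsin(1303/5817) = 12.94°, so cos θ_c = 0.9746 and tᵢ = 2h cos θ_c/V₁ = 0.0069 s.
At crossover x/V₁ = x/V₂ + tᵢ ⇒ x = tᵢ/(1/V₁ − 1/V₂) = 0.00688/(7.6746e-04 − 1.7191e-04) = 11.55 m.

11.6 m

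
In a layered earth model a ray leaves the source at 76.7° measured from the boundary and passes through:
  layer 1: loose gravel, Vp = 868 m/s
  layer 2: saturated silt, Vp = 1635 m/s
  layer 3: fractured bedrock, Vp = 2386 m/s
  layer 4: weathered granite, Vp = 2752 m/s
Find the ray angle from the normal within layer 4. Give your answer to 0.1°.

From the normal: θ₁ = 90° − 76.7° = 13.3°.
Snell's law across each interface conserves sin θ / V, so sin θ_4 = V_4·sin θ₁/V₁.
sin θ_4 = 2752 × sin 13.3° / 868 = 0.7294.
θ_4 = 46.83° from the vertical.

46.8°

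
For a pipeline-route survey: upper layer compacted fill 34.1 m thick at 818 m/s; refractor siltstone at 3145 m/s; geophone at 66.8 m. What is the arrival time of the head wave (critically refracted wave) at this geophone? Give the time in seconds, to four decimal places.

t = x/V₂ + 2h·√(V₂²−V₁²)/(V₁V₂).
√(V₂²−V₁²) = √(3145²−818²) = 3036.8 m/s; delay term = 2·34.1·3036.8/(818·3145) = 0.08050 s.
t = 66.8/3145 + 0.08050 = 0.10174 s.

0.1017 s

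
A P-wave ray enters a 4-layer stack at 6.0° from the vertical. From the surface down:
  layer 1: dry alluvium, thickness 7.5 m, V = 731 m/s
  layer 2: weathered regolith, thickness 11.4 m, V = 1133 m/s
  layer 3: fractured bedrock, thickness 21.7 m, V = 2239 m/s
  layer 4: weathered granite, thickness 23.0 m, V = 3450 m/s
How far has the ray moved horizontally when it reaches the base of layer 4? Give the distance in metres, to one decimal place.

Apply Snell's law at each interface; in layer i the horizontal offset is hᵢ·tan θᵢ.
Layer 1: θ = 6.00°; offset = 7.5·tan 6.00° = 0.788 m.
Layer 2: sin θ = 1133·sin 6.0°/731 = 0.1620, θ = 9.32°; offset = 11.4·tan 9.32° = 1.872 m.
Layer 3: sin θ = 2239·sin 6.0°/731 = 0.3202, θ = 18.67°; offset = 21.7·tan 18.67° = 7.334 m.
Layer 4: sin θ = 3450·sin 6.0°/731 = 0.4933, θ = 29.56°; offset = 23.0·tan 29.56° = 13.044 m.
Summing the layer offsets gives 23.038 m.

23.0 m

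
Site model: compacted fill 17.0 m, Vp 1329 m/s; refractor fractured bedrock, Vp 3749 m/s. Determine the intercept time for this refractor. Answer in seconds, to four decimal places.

0.0239 s

tᵢ = 2h·√(V₂²−V₁²)/(V₁V₂).
√(V₂²−V₁²) = √(3749²−1329²) = 3505.5 m/s.
tᵢ = 2·17.0·3505.5/(1329·3749) = 0.02392 s.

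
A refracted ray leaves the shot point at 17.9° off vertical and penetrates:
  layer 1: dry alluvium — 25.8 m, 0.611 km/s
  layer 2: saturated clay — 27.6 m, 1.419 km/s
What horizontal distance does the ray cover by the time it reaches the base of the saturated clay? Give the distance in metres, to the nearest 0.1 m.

Apply Snell's law at each interface; in layer i the horizontal offset is hᵢ·tan θᵢ.
Layer 1: θ = 17.90°; offset = 25.8·tan 17.90° = 8.333 m.
Layer 2: sin θ = 1.419·sin 17.9°/0.611 = 0.7138, θ = 45.55°; offset = 27.6·tan 45.55° = 28.131 m.
Total horizontal offset = 36.464 m.

36.5 m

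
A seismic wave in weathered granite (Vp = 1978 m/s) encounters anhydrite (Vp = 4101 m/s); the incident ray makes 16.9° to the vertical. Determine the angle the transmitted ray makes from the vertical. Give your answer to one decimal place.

sin θ₁/V₁ = sin θ₂/V₂ ⇒ sin θ₂ = 4101·sin 16.9°/1978 = 4101·0.2907/1978 = 0.6027.
θ₂ = sin⁻¹(0.6027) = 37.06° (from vertical).

37.1°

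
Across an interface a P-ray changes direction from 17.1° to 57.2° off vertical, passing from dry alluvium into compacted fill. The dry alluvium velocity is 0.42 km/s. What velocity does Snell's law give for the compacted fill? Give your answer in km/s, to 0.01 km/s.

1.20 km/s

Snell's law: sin 17.1°/V₁ = sin 57.2°/V₂.
V₂ = V₁·sin 57.2°/sin 17.1° = 0.42 × 2.8587 = 1.20 km/s.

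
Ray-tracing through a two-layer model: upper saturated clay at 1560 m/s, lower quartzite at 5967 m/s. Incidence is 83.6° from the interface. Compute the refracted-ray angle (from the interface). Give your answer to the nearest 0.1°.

Angle from the normal: 90° − 83.6° = 6.4°.
Snell's law: sin θ₂ = (V₂/V₁)·sin θ₁ = (5967/1560)·sin 6.4° = 0.4264.
θ₂ = sin⁻¹(0.4264) = 25.24° (from vertical).
From the interface: 90° − 25.24° = 64.76°.

64.8°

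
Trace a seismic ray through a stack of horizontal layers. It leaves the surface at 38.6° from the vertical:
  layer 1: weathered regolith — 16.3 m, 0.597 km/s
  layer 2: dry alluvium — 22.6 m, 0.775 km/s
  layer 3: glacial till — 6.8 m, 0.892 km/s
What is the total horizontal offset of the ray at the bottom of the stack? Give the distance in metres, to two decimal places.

Ray parameter p = sin 38.6° / 0.597 km/s = 1.0450e+00 s/km.
Layer 1: θ = 38.60°; offset = 16.3·tan 38.60° = 13.0121 m.
Layer 2: sin θ = p·0.775 = 0.8099 → θ = 54.09°; offset = 22.6·tan 54.09° = 31.2041 m.
Layer 3: sin θ = p·0.892 = 0.9322 → θ = 68.77°; offset = 6.8·tan 68.77° = 17.5082 m.
Total horizontal offset = 61.7244 m.

61.72 m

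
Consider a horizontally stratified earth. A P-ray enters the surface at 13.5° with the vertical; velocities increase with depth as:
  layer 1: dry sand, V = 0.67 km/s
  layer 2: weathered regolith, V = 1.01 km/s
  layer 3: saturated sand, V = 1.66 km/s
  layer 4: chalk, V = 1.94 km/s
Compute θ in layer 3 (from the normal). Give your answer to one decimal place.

Snell's law across each interface conserves sin θ / V, so sin θ_3 = V_3·sin θ₁/V₁.
sin θ_3 = 1.66 × sin 13.5° / 0.67 = 0.5784.
θ_3 = 35.34° from the vertical.

35.3°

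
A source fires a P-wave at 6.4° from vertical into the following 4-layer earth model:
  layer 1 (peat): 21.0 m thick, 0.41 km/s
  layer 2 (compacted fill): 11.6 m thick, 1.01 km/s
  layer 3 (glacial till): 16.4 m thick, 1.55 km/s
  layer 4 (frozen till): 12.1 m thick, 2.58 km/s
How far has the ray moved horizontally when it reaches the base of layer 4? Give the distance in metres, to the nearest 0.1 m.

Apply Snell's law at each interface; in layer i the horizontal offset is hᵢ·tan θᵢ.
Layer 1: θ = 6.40°; offset = 21.0·tan 6.40° = 2.356 m.
Layer 2: sin θ = 1.01·sin 6.4°/0.41 = 0.2746, θ = 15.94°; offset = 11.6·tan 15.94° = 3.313 m.
Layer 3: sin θ = 1.55·sin 6.4°/0.41 = 0.4214, θ = 24.92°; offset = 16.4·tan 24.92° = 7.621 m.
Layer 4: sin θ = 2.58·sin 6.4°/0.41 = 0.7014, θ = 44.54°; offset = 12.1·tan 44.54° = 11.908 m.
Σ offsets = 25.197 m.

25.2 m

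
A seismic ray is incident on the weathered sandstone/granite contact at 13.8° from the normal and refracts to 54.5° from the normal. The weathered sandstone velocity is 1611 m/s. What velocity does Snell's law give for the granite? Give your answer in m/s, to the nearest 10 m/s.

Snell's law: sin 13.8°/V₁ = sin 54.5°/V₂.
V₂ = V₁·sin 54.5°/sin 13.8° = 1611 × 3.4130 = 5498.35 m/s.

5500 m/s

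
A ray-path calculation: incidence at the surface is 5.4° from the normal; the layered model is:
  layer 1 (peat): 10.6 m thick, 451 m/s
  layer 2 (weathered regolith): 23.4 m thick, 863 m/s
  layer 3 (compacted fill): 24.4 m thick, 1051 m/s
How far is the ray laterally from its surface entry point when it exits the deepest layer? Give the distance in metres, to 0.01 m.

10.77 m

Apply Snell's law at each interface; in layer i the horizontal offset is hᵢ·tan θᵢ.
Layer 1: θ = 5.40°; offset = 10.6·tan 5.40° = 1.0020 m.
Layer 2: sin θ = 863·sin 5.4°/451 = 0.1801, θ = 10.37°; offset = 23.4·tan 10.37° = 4.2839 m.
Layer 3: sin θ = 1051·sin 5.4°/451 = 0.2193, θ = 12.67°; offset = 24.4·tan 12.67° = 5.4846 m.
Summing the layer offsets gives 10.7705 m.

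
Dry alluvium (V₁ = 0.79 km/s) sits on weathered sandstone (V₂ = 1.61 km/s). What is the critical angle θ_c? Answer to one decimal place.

Critical incidence: sin θ_c = V₁/V₂ = 0.79/1.61 = 0.4907.
θ_c = arcsin 0.4907 = 29.39°.

29.4°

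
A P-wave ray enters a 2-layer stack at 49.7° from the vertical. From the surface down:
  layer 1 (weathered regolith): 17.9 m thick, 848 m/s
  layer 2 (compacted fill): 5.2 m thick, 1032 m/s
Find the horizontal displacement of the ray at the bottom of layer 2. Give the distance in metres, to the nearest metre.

34 m

Ray parameter p = sin 49.7° / 848 m/s = 8.9937e-04 s/m.
Layer 1: θ = 49.70°; offset = 17.9·tan 49.70° = 21.107 m.
Layer 2: sin θ = p·1032 = 0.9282 → θ = 68.15°; offset = 5.2·tan 68.15° = 12.967 m.
Σ offsets = 34.074 m.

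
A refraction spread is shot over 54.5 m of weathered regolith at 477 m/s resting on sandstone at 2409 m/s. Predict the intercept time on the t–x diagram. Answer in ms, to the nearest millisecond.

224 ms

θ_c = arcsin(V₁/V₂) = arcsin(477/2409) = 11.42°; cos θ_c = 0.9802.
tᵢ = 2h·cos θ_c / V₁ = 2·54.5·0.9802 / 477 = 0.22399 s.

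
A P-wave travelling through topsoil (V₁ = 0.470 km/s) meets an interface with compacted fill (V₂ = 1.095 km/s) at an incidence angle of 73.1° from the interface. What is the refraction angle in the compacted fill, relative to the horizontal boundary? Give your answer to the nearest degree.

Convert to the normal: θ₁ = 90° − 73.1° = 16.9°.
Snell's law: sin θ₂ = (V₂/V₁)·sin θ₁ = (1.095/0.470)·sin 16.9° = 0.6773.
θ₂ = arcsin 0.6773 = 42.63° from the normal.
From the interface: 90° − 42.63° = 47.37°.

47°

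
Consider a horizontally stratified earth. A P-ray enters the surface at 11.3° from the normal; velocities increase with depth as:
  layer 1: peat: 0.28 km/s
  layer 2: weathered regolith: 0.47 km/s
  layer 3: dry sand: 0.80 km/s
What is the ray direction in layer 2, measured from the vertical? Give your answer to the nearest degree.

19°

Snell's law across each interface conserves sin θ / V, so sin θ_2 = V_2·sin θ₁/V₁.
sin θ_2 = 0.47 × sin 11.3° / 0.28 = 0.3289.
θ_2 = arcsin 0.3289 = 19.20°.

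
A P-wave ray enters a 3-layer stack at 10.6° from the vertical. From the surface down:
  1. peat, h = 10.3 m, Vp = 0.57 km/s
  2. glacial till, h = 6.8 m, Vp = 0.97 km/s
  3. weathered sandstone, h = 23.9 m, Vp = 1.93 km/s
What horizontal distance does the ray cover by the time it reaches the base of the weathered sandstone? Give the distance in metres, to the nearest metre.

23 m

Apply Snell's law at each interface; in layer i the horizontal offset is hᵢ·tan θᵢ.
Layer 1: θ = 10.60°; offset = 10.3·tan 10.60° = 1.928 m.
Layer 2: sin θ = 0.97·sin 10.6°/0.57 = 0.3130, θ = 18.24°; offset = 6.8·tan 18.24° = 2.241 m.
Layer 3: sin θ = 1.93·sin 10.6°/0.57 = 0.6229, θ = 38.52°; offset = 23.9·tan 38.52° = 19.028 m.
Total horizontal offset = 23.197 m.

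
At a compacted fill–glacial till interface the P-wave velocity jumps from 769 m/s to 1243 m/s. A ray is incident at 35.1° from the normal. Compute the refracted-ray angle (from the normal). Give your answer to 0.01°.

Snell's law: sin θ₂ = (V₂/V₁)·sin θ₁ = (1243/769)·sin 35.1° = 0.9294.
θ₂ = sin⁻¹(0.9294) = 68.35° (from vertical).

68.35°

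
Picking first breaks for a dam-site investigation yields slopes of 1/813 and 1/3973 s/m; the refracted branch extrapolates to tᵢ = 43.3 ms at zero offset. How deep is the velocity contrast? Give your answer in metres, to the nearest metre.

18 m

θ_c = arcsin(813/3973) = 11.81°; cos θ_c = 0.9788.
tᵢ = 2h cos θ_c/V₁ ⇒ h = tᵢ·V₁/(2 cos θ_c) = 0.0433·813/(2·0.9788) = 17.98 m.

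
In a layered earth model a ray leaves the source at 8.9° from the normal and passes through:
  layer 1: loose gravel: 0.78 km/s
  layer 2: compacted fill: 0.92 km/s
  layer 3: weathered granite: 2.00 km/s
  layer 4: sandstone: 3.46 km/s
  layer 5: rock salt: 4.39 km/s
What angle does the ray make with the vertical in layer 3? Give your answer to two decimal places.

23.37°

Snell's law across each interface conserves sin θ / V, so sin θ_3 = V_3·sin θ₁/V₁.
sin θ_3 = 2.00 × sin 8.9° / 0.78 = 0.3967.
θ_3 = 23.37° from the vertical.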